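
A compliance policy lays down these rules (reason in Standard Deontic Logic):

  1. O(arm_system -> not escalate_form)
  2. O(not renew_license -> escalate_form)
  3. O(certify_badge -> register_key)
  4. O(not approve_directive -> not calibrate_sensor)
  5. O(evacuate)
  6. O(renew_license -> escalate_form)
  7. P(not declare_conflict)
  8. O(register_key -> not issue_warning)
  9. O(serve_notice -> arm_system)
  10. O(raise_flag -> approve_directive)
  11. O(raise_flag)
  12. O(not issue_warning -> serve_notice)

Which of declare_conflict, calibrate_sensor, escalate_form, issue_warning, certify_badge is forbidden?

certify_badge

By case analysis on not renew_license: premise 2 gives O(not renew_license -> escalate_form) and premise 6 gives O(renew_license -> escalate_form), so O(escalate_form) either way.
The contrapositive of premise 1 (O(arm_system -> not escalate_form)) is O(escalate_form -> not arm_system), and O(escalate_form) is already established, so O(not arm_system).
Premise 9, O(serve_notice -> arm_system), contraposes to O(not arm_system -> not serve_notice); with O(not arm_system) we get O(not serve_notice).
Premise 12 is O(not issue_warning -> serve_notice); contrapositively O(not serve_notice -> issue_warning). Since O(not serve_notice) holds, K gives O(issue_warning).
Premise 8 is O(register_key -> not issue_warning); contrapositively O(issue_warning -> not register_key). Since O(issue_warning) holds, K gives O(not register_key).
Premise 3 is O(certify_badge -> register_key); contrapositively O(not register_key -> not certify_badge). Since O(not register_key) holds, K gives O(not certify_badge).
So O(not certify_badge) holds, i.e. certify_badge is forbidden. None of the other listed options is forbidden under the premises.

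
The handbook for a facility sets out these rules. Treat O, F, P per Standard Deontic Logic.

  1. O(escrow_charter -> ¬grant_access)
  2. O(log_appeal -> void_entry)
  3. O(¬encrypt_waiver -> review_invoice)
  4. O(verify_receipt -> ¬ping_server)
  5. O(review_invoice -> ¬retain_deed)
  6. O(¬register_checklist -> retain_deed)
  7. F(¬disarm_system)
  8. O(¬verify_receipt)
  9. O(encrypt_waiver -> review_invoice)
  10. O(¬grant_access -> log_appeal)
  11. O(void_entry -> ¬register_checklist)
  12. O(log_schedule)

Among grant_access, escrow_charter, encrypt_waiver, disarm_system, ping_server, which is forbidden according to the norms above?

Premises 3 and 9 cover both cases: O(¬encrypt_waiver -> review_invoice) and O(encrypt_waiver -> review_invoice). Since ¬encrypt_waiver ∨ encrypt_waiver is a tautology, O(review_invoice) follows.
From O(review_invoice) and premise 5, O(review_invoice -> ¬retain_deed), we obtain O(¬retain_deed).
Premise 6 is O(¬register_checklist -> retain_deed); contrapositively O(¬retain_deed -> register_checklist). Since O(¬retain_deed) holds, K gives O(register_checklist).
Premise 11 is O(void_entry -> ¬register_checklist); contrapositively O(register_checklist -> ¬void_entry). Since O(register_checklist) holds, K gives O(¬void_entry).
The contrapositive of premise 2 (O(log_appeal -> void_entry)) is O(¬void_entry -> ¬log_appeal), and O(¬void_entry) is already established, so O(¬log_appeal).
Premise 10, O(¬grant_access -> log_appeal), contraposes to O(¬log_appeal -> grant_access); with O(¬log_appeal) we get O(grant_access).
Premise 1, O(escrow_charter -> ¬grant_access), contraposes to O(grant_access -> ¬escrow_charter); with O(grant_access) we get O(¬escrow_charter).
So O(¬escrow_charter) holds, i.e. escrow_charter is forbidden. None of the other listed options is forbidden under the premises.

escrow_charter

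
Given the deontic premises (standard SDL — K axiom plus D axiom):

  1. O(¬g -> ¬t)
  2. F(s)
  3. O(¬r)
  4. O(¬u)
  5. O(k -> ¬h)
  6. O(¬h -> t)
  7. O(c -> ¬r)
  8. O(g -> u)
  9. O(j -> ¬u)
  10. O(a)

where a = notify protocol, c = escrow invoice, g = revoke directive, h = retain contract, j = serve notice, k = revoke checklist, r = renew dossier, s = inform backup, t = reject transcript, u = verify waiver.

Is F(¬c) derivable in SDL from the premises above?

Premise 7 is O(c -> ¬r); even if O(¬r) held, inferring O(c) would be affirming the consequent — invalid.
No other premise forces O(c). An ideal world satisfying every premise can still have ¬c true, so F(¬c) is not derivable.

No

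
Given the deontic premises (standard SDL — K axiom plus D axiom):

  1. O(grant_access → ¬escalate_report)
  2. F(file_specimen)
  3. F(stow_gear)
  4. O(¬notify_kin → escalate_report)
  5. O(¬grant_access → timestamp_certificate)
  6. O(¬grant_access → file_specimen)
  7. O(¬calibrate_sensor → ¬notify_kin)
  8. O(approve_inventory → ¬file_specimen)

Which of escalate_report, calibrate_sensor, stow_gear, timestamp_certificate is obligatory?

calibrate_sensor

Premise 2 is F(file_specimen), i.e. O(¬file_specimen).
Premise 6 is O(¬grant_access → file_specimen); contrapositively O(¬file_specimen → grant_access). Since O(¬file_specimen) holds, K gives O(grant_access).
With premise 1, O(grant_access → ¬escalate_report), the K-axiom yields O(¬escalate_report).
Premise 4, O(¬notify_kin → escalate_report), contraposes to O(¬escalate_report → notify_kin); with O(¬escalate_report) we get O(notify_kin).
The contrapositive of premise 7 (O(¬calibrate_sensor → ¬notify_kin)) is O(notify_kin → calibrate_sensor), and O(notify_kin) is already established, so O(calibrate_sensor).
So O(calibrate_sensor) holds — calibrate_sensor is obligatory. None of the other listed options is made obligatory by any chain of premises.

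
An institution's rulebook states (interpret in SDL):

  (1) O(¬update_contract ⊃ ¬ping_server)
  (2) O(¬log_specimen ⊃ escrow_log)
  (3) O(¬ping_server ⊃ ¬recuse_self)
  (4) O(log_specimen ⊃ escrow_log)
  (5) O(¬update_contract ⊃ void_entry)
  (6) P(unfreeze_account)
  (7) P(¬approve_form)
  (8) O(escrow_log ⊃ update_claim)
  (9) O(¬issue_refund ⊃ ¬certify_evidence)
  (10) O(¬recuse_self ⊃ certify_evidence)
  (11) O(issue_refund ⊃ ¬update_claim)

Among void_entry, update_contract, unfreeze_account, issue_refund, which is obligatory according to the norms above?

update_contract

Premises 4 and 2 cover both cases: O(log_specimen ⊃ escrow_log) and O(¬log_specimen ⊃ escrow_log). Since log_specimen ∨ ¬log_specimen is a tautology, O(escrow_log) follows.
Applying K to premise 8 (O(escrow_log ⊃ update_claim)) and O(escrow_log) yields O(update_claim).
Premise 11, O(issue_refund ⊃ ¬update_claim), contraposes to O(update_claim ⊃ ¬issue_refund); with O(update_claim) we get O(¬issue_refund).
With premise 9, O(¬issue_refund ⊃ ¬certify_evidence), the K-axiom yields O(¬certify_evidence).
Premise 10 is O(¬recuse_self ⊃ certify_evidence); contrapositively O(¬certify_evidence ⊃ recuse_self). Since O(¬certify_evidence) holds, K gives O(recuse_self).
The contrapositive of premise 3 (O(¬ping_server ⊃ ¬recuse_self)) is O(recuse_self ⊃ ping_server), and O(recuse_self) is already established, so O(ping_server).
Premise 1, O(¬update_contract ⊃ ¬ping_server), contraposes to O(ping_server ⊃ update_contract); with O(ping_server) we get O(update_contract).
So O(update_contract) holds — update_contract is obligatory. None of the other listed options is made obligatory by any chain of premises.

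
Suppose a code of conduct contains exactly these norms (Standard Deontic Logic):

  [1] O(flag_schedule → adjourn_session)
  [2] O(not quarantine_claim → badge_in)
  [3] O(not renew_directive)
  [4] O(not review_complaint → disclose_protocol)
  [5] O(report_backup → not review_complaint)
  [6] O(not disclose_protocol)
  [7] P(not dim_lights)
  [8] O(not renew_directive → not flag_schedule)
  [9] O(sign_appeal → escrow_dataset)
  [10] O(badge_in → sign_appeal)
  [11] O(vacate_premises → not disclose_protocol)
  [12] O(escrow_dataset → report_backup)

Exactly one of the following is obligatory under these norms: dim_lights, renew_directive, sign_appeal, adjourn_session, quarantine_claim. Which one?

quarantine_claim

From premise 6 we have O(not disclose_protocol).
Premise 4 is O(not review_complaint → disclose_protocol); contrapositively O(not disclose_protocol → review_complaint). Since O(not disclose_protocol) holds, K gives O(review_complaint).
Premise 5, O(report_backup → not review_complaint), contraposes to O(review_complaint → not report_backup); with O(review_complaint) we get O(not report_backup).
The contrapositive of premise 12 (O(escrow_dataset → report_backup)) is O(not report_backup → not escrow_dataset), and O(not report_backup) is already established, so O(not escrow_dataset).
Premise 9 is O(sign_appeal → escrow_dataset); contrapositively O(not escrow_dataset → not sign_appeal). Since O(not escrow_dataset) holds, K gives O(not sign_appeal).
Premise 10, O(badge_in → sign_appeal), contraposes to O(not sign_appeal → not badge_in); with O(not sign_appeal) we get O(not badge_in).
Premise 2, O(not quarantine_claim → badge_in), contraposes to O(not badge_in → quarantine_claim); with O(not badge_in) we get O(quarantine_claim).
So O(quarantine_claim) holds — quarantine_claim is obligatory. None of the other listed options is made obligatory by any chain of premises.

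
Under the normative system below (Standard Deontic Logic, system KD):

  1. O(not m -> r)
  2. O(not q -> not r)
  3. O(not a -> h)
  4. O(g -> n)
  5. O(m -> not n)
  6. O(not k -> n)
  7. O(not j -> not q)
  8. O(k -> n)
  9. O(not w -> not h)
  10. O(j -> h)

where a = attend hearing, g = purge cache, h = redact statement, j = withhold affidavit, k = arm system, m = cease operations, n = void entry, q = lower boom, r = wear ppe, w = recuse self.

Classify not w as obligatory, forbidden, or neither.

Premises 8 and 6 cover both cases: O(k -> n) and O(not k -> n). Since k ∨ not k is a tautology, O(n) follows.
Premise 5, O(m -> not n), contraposes to O(n -> not m); with O(n) we get O(not m).
Applying K to premise 1 (O(not m -> r)) and O(not m) yields O(r).
Premise 2 is O(not q -> not r); contrapositively O(r -> q). Since O(r) holds, K gives O(q).
Premise 7, O(not j -> not q), contraposes to O(q -> j); with O(q) we get O(j).
From O(j) and premise 10, O(j -> h), we obtain O(h).
The contrapositive of premise 9 (O(not w -> not h)) is O(h -> w), and O(h) is already established, so O(w).
Premises 3, 4 do not contribute to this derivation.
Thus O(w), which is F(not w): not w is forbidden.

Forbidden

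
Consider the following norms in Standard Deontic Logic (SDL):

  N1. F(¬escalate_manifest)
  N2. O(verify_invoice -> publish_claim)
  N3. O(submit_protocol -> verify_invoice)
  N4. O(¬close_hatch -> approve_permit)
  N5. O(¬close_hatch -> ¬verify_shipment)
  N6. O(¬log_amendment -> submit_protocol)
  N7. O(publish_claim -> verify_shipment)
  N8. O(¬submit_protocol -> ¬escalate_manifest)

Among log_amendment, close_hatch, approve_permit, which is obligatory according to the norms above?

F(¬escalate_manifest) at premise 1 means O(escalate_manifest).
The contrapositive of premise 8 (O(¬submit_protocol -> ¬escalate_manifest)) is O(escalate_manifest -> submit_protocol), and O(escalate_manifest) is already established, so O(submit_protocol).
With premise 3, O(submit_protocol -> verify_invoice), the K-axiom yields O(verify_invoice).
From O(verify_invoice) and premise 2, O(verify_invoice -> publish_claim), we obtain O(publish_claim).
With premise 7, O(publish_claim -> verify_shipment), the K-axiom yields O(verify_shipment).
Premise 5 is O(¬close_hatch -> ¬verify_shipment); contrapositively O(verify_shipment -> close_hatch). Since O(verify_shipment) holds, K gives O(close_hatch).
So O(close_hatch) holds — close_hatch is obligatory. None of the other listed options is made obligatory by any chain of premises.

close_hatch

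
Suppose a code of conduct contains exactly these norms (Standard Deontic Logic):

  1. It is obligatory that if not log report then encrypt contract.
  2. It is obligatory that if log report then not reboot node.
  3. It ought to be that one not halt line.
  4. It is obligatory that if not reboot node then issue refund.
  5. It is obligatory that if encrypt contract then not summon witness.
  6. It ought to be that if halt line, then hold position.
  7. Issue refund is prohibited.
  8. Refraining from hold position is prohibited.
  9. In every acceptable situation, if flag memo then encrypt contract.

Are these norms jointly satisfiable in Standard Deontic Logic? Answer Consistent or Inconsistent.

Premise 6 is O(halt_line → hold_position); even if O(hold_position) held, inferring O(halt_line) would be affirming the consequent — invalid.
So O(halt_line) is not derivable, and the apparent clash with O(¬halt_line) does not arise.
A world satisfying every obligation exists (e.g. encrypt_contract=true, flag_memo=false, halt_line=false, hold_position=true, issue_refund=false, log_report=false, reboot_node=true, summon_witness=false); no atom is both obligatory and forbidden, so the set is consistent.

Consistent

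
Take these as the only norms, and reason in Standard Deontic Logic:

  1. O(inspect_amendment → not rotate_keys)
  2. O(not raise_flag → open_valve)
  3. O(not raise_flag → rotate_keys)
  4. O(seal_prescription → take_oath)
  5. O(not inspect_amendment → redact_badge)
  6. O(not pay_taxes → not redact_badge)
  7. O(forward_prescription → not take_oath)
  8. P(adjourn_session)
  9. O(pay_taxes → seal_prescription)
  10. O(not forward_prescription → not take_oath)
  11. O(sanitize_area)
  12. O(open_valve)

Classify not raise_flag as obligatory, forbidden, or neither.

Premises 10 and 7 are O(not forward_prescription → not take_oath) and O(forward_prescription → not take_oath); every ideal world satisfies not forward_prescription or forward_prescription, so in either case not take_oath holds — hence O(not take_oath).
Premise 4, O(seal_prescription → take_oath), contraposes to O(not take_oath → not seal_prescription); with O(not take_oath) we get O(not seal_prescription).
Premise 9 is O(pay_taxes → seal_prescription); contrapositively O(not seal_prescription → not pay_taxes). Since O(not seal_prescription) holds, K gives O(not pay_taxes).
Applying K to premise 6 (O(not pay_taxes → not redact_badge)) and O(not pay_taxes) yields O(not redact_badge).
The contrapositive of premise 5 (O(not inspect_amendment → redact_badge)) is O(not redact_badge → inspect_amendment), and O(not redact_badge) is already established, so O(inspect_amendment).
Applying K to premise 1 (O(inspect_amendment → not rotate_keys)) and O(inspect_amendment) yields O(not rotate_keys).
Premise 3, O(not raise_flag → rotate_keys), contraposes to O(not rotate_keys → raise_flag); with O(not rotate_keys) we get O(raise_flag).
Premises 2, 8, 11, 12 do not contribute to this derivation.
Thus O(raise_flag), which is F(not raise_flag): not raise_flag is forbidden.

Forbidden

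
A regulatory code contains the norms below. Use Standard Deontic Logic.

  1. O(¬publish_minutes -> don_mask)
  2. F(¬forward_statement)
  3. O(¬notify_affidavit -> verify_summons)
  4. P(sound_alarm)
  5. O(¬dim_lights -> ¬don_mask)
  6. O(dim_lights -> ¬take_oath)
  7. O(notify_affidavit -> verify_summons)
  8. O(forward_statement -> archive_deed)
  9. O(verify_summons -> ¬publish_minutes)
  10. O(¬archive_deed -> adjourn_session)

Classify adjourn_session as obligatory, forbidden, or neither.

Premise 10 is O(¬archive_deed -> adjourn_session), but O(¬archive_deed) is not derivable from the premises, so it does not yield O(adjourn_session).
No premise or chain of K-axiom applications forces O(adjourn_session), and none forces O(¬adjourn_session). So adjourn_session is neither obligatory nor forbidden under these norms.

Neither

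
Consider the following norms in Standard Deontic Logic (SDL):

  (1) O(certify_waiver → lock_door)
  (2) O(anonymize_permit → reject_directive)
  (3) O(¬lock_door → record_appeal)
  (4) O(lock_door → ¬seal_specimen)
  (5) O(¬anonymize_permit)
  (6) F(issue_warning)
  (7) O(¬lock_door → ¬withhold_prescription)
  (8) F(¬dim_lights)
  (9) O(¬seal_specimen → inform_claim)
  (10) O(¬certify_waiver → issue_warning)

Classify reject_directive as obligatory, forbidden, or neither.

Premise 2 is O(anonymize_permit → reject_directive), but O(anonymize_permit) is not derivable from the premises, so it does not yield O(reject_directive).
No premise or chain of K-axiom applications forces O(reject_directive), and none forces O(¬reject_directive). So reject_directive is neither obligatory nor forbidden under these norms.

Neither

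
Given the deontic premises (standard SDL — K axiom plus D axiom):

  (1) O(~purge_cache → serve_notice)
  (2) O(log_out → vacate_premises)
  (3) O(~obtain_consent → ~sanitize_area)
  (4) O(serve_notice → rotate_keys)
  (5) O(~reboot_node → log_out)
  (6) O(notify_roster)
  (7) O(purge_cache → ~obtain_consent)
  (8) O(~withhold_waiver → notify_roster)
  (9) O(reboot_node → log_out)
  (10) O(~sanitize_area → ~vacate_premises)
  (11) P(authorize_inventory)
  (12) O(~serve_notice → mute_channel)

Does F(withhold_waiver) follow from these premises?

No

Premise 8 is O(~withhold_waiver → notify_roster); even if O(notify_roster) held, inferring O(~withhold_waiver) would be affirming the consequent — invalid.
No other premise forces O(~withhold_waiver). An ideal world satisfying every premise can still have withhold_waiver true, so F(withhold_waiver) is not derivable.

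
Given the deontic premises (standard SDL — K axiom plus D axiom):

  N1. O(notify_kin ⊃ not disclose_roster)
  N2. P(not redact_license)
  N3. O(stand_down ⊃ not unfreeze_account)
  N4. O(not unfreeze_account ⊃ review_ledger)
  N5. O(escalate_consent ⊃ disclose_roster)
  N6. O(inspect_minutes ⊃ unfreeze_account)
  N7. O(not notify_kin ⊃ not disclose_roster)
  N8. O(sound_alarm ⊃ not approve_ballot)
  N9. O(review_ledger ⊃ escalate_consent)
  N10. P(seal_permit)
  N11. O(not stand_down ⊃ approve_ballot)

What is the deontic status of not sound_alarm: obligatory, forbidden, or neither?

Obligatory

Premises 7 and 1 cover both cases: O(not notify_kin ⊃ not disclose_roster) and O(notify_kin ⊃ not disclose_roster). Since not notify_kin ∨ notify_kin is a tautology, O(not disclose_roster) follows.
The contrapositive of premise 5 (O(escalate_consent ⊃ disclose_roster)) is O(not disclose_roster ⊃ not escalate_consent), and O(not disclose_roster) is already established, so O(not escalate_consent).
The contrapositive of premise 9 (O(review_ledger ⊃ escalate_consent)) is O(not escalate_consent ⊃ not review_ledger), and O(not escalate_consent) is already established, so O(not review_ledger).
Premise 4, O(not unfreeze_account ⊃ review_ledger), contraposes to O(not review_ledger ⊃ unfreeze_account); with O(not review_ledger) we get O(unfreeze_account).
Premise 3 is O(stand_down ⊃ not unfreeze_account); contrapositively O(unfreeze_account ⊃ not stand_down). Since O(unfreeze_account) holds, K gives O(not stand_down).
Applying K to premise 11 (O(not stand_down ⊃ approve_ballot)) and O(not stand_down) yields O(approve_ballot).
Premise 8 is O(sound_alarm ⊃ not approve_ballot); contrapositively O(approve_ballot ⊃ not sound_alarm). Since O(approve_ballot) holds, K gives O(not sound_alarm).
Premises 2, 6, 10 do not contribute to this derivation.
Hence not sound_alarm is obligatory.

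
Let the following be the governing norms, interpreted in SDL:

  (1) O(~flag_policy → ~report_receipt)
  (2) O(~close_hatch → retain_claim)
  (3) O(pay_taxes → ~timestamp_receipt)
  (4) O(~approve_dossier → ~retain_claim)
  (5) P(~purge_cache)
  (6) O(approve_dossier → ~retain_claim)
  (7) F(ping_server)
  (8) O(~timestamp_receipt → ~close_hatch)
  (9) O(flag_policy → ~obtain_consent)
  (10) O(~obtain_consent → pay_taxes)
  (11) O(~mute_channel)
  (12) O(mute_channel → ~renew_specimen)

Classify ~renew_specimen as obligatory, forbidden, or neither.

Premise 12 is O(mute_channel → ~renew_specimen), but O(mute_channel) is not derivable from the premises, so it does not yield O(~renew_specimen).
No premise or chain of K-axiom applications forces O(~renew_specimen), and none forces O(renew_specimen). So ~renew_specimen is neither obligatory nor forbidden under these norms.

Neither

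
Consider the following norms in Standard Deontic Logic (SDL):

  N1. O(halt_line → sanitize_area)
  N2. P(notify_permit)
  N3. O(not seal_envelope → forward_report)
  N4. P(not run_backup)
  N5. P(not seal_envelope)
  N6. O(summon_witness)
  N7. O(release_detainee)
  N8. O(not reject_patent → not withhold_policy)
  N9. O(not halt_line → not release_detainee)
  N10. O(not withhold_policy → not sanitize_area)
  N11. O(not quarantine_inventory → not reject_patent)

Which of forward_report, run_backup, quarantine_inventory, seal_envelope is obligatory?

From premise 7 we have O(release_detainee).
The contrapositive of premise 9 (O(not halt_line → not release_detainee)) is O(release_detainee → halt_line), and O(release_detainee) is already established, so O(halt_line).
Premise 1 is O(halt_line → sanitize_area); since O(halt_line), deontic closure gives O(sanitize_area).
Premise 10, O(not withhold_policy → not sanitize_area), contraposes to O(sanitize_area → withhold_policy); with O(sanitize_area) we get O(withhold_policy).
The contrapositive of premise 8 (O(not reject_patent → not withhold_policy)) is O(withhold_policy → reject_patent), and O(withhold_policy) is already established, so O(reject_patent).
Premise 11 is O(not quarantine_inventory → not reject_patent); contrapositively O(reject_patent → quarantine_inventory). Since O(reject_patent) holds, K gives O(quarantine_inventory).
So O(quarantine_inventory) holds — quarantine_inventory is obligatory. None of the other listed options is made obligatory by any chain of premises.

quarantine_inventory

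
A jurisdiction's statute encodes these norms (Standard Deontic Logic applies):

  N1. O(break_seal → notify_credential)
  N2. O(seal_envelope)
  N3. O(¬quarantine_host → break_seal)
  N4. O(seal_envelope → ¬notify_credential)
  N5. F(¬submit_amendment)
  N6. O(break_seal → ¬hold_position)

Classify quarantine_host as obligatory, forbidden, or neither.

Premise 2 states O(seal_envelope) outright.
With premise 4, O(seal_envelope → ¬notify_credential), the K-axiom yields O(¬notify_credential).
Premise 1 is O(break_seal → notify_credential); contrapositively O(¬notify_credential → ¬break_seal). Since O(¬notify_credential) holds, K gives O(¬break_seal).
The contrapositive of premise 3 (O(¬quarantine_host → break_seal)) is O(¬break_seal → quarantine_host), and O(¬break_seal) is already established, so O(quarantine_host).
Premises 5, 6 do not contribute to this derivation.
Hence quarantine_host is obligatory.

Obligatory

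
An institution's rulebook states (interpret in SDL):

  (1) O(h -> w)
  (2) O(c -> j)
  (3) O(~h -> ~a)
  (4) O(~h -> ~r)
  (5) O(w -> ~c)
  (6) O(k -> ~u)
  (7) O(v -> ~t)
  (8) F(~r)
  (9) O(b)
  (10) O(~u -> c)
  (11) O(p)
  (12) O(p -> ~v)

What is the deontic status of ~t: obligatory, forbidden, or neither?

Neither

Premise 7 is O(v -> ~t), but O(v) is not derivable from the premises, so it does not yield O(~t).
No premise or chain of K-axiom applications forces O(~t), and none forces O(t). So ~t is neither obligatory nor forbidden under these norms.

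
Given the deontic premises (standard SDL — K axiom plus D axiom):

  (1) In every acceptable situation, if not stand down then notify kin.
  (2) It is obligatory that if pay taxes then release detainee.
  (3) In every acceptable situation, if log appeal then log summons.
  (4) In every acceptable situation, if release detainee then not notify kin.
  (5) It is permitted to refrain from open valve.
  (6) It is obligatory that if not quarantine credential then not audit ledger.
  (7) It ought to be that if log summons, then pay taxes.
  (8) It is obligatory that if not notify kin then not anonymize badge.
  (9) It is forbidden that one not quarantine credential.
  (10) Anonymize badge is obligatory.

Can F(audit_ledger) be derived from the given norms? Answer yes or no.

No

Premise 6 is O(¬quarantine_credential → ¬audit_ledger), but O(¬quarantine_credential) is not derivable from the premises, so it does not yield O(¬audit_ledger).
No other premise forces O(¬audit_ledger). An ideal world satisfying every premise can still have audit_ledger true, so F(audit_ledger) is not derivable.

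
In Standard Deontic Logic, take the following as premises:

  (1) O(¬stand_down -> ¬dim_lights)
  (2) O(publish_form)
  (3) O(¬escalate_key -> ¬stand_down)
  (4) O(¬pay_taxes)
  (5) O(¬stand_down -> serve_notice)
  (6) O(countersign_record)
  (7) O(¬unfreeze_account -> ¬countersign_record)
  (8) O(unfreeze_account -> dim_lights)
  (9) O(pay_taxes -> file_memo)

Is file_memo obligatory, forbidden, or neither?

Neither

Premise 9 is O(pay_taxes -> file_memo), but O(pay_taxes) is not derivable from the premises, so it does not yield O(file_memo).
No premise or chain of K-axiom applications forces O(file_memo), and none forces O(¬file_memo). So file_memo is neither obligatory nor forbidden under these norms.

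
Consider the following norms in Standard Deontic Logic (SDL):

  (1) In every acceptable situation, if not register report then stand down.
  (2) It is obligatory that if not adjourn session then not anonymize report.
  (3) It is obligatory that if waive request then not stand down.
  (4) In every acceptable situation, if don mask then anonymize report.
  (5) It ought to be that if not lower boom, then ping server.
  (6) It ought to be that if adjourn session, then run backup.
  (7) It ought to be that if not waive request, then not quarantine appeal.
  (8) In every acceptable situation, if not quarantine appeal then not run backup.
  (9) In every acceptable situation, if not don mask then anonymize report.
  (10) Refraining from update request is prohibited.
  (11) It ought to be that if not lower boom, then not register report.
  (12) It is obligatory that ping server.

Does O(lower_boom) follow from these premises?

Yes

Premises 4 and 9 are O(don_mask → anonymize_report) and O(¬don_mask → anonymize_report); every ideal world satisfies don_mask or ¬don_mask, so in either case anonymize_report holds — hence O(anonymize_report).
Premise 2, O(¬adjourn_session → ¬anonymize_report), contraposes to O(anonymize_report → adjourn_session); with O(anonymize_report) we get O(adjourn_session).
With premise 6, O(adjourn_session → run_backup), the K-axiom yields O(run_backup).
Premise 8, O(¬quarantine_appeal → ¬run_backup), contraposes to O(run_backup → quarantine_appeal); with O(run_backup) we get O(quarantine_appeal).
The contrapositive of premise 7 (O(¬waive_request → ¬quarantine_appeal)) is O(quarantine_appeal → waive_request), and O(quarantine_appeal) is already established, so O(waive_request).
From O(waive_request) and premise 3, O(waive_request → ¬stand_down), we obtain O(¬stand_down).
Premise 1 is O(¬register_report → stand_down); contrapositively O(¬stand_down → register_report). Since O(¬stand_down) holds, K gives O(register_report).
Premise 11 is O(¬lower_boom → ¬register_report); contrapositively O(register_report → lower_boom). Since O(register_report) holds, K gives O(lower_boom).
Premises 5, 10, 12 do not contribute to this derivation.
So O(lower_boom) follows.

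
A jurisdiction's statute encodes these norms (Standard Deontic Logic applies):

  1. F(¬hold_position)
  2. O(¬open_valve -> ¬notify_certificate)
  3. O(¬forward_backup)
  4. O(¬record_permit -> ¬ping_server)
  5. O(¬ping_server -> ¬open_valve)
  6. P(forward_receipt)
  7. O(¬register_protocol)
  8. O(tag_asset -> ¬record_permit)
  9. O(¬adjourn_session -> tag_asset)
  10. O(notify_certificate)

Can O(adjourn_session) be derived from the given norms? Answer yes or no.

Yes

Premise 10 gives O(notify_certificate).
Premise 2 is O(¬open_valve -> ¬notify_certificate); contrapositively O(notify_certificate -> open_valve). Since O(notify_certificate) holds, K gives O(open_valve).
Premise 5, O(¬ping_server -> ¬open_valve), contraposes to O(open_valve -> ping_server); with O(open_valve) we get O(ping_server).
Premise 4 is O(¬record_permit -> ¬ping_server); contrapositively O(ping_server -> record_permit). Since O(ping_server) holds, K gives O(record_permit).
Premise 8 is O(tag_asset -> ¬record_permit); contrapositively O(record_permit -> ¬tag_asset). Since O(record_permit) holds, K gives O(¬tag_asset).
The contrapositive of premise 9 (O(¬adjourn_session -> tag_asset)) is O(¬tag_asset -> adjourn_session), and O(¬tag_asset) is already established, so O(adjourn_session).
Premises 1, 3, 6, 7 do not contribute to this derivation.
So O(adjourn_session) follows.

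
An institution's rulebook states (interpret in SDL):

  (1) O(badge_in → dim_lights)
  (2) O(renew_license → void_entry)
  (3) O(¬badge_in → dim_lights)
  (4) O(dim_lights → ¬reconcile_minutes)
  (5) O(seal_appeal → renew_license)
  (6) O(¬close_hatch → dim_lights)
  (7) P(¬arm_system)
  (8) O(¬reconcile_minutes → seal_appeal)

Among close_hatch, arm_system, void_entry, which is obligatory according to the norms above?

void_entry

Premises 3 and 1 are O(¬badge_in → dim_lights) and O(badge_in → dim_lights); every ideal world satisfies ¬badge_in or badge_in, so in either case dim_lights holds — hence O(dim_lights).
Applying K to premise 4 (O(dim_lights → ¬reconcile_minutes)) and O(dim_lights) yields O(¬reconcile_minutes).
With premise 8, O(¬reconcile_minutes → seal_appeal), the K-axiom yields O(seal_appeal).
Premise 5 is O(seal_appeal → renew_license); since O(seal_appeal), deontic closure gives O(renew_license).
Premise 2 is O(renew_license → void_entry); since O(renew_license), deontic closure gives O(void_entry).
So O(void_entry) holds — void_entry is obligatory. None of the other listed options is made obligatory by any chain of premises.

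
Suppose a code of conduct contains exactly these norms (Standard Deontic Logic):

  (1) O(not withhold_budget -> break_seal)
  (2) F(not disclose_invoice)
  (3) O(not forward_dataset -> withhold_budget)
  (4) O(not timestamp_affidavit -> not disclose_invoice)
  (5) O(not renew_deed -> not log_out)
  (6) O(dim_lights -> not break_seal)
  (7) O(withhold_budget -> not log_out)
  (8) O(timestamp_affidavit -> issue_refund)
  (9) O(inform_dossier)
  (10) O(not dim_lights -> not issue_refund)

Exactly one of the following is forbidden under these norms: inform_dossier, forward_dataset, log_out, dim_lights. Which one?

log_out

Premise 2 is F(not disclose_invoice), i.e. O(disclose_invoice).
Premise 4, O(not timestamp_affidavit -> not disclose_invoice), contraposes to O(disclose_invoice -> timestamp_affidavit); with O(disclose_invoice) we get O(timestamp_affidavit).
Applying K to premise 8 (O(timestamp_affidavit -> issue_refund)) and O(timestamp_affidavit) yields O(issue_refund).
Premise 10 is O(not dim_lights -> not issue_refund); contrapositively O(issue_refund -> dim_lights). Since O(issue_refund) holds, K gives O(dim_lights).
Applying K to premise 6 (O(dim_lights -> not break_seal)) and O(dim_lights) yields O(not break_seal).
The contrapositive of premise 1 (O(not withhold_budget -> break_seal)) is O(not break_seal -> withhold_budget), and O(not break_seal) is already established, so O(withhold_budget).
With premise 7, O(withhold_budget -> not log_out), the K-axiom yields O(not log_out).
So O(not log_out) holds, i.e. log_out is forbidden. None of the other listed options is forbidden under the premises.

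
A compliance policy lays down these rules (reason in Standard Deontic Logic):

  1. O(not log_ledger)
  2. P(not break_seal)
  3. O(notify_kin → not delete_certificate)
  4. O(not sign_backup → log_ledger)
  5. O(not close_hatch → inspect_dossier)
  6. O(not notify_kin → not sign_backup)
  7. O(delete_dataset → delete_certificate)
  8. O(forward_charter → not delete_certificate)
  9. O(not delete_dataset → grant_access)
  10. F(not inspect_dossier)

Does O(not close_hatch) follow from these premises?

Premise 5 is O(not close_hatch → inspect_dossier); even if O(inspect_dossier) held, inferring O(not close_hatch) would be affirming the consequent — invalid.
No other premise forces O(not close_hatch). An ideal world satisfying every premise can still have not close_hatch false, so O(not close_hatch) is not derivable.

No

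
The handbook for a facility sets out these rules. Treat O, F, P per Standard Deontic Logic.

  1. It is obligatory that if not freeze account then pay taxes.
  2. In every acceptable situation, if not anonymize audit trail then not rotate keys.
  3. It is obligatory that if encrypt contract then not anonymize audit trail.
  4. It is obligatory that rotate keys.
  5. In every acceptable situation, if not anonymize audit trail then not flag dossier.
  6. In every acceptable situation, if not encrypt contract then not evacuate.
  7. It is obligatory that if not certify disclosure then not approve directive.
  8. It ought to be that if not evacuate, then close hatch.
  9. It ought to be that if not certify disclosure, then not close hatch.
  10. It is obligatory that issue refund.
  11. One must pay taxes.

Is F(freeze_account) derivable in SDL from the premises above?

Premise 1 is O(¬freeze_account → pay_taxes); even if O(pay_taxes) held, inferring O(¬freeze_account) would be affirming the consequent — invalid.
No other premise forces O(¬freeze_account). An ideal world satisfying every premise can still have freeze_account true, so F(freeze_account) is not derivable.

No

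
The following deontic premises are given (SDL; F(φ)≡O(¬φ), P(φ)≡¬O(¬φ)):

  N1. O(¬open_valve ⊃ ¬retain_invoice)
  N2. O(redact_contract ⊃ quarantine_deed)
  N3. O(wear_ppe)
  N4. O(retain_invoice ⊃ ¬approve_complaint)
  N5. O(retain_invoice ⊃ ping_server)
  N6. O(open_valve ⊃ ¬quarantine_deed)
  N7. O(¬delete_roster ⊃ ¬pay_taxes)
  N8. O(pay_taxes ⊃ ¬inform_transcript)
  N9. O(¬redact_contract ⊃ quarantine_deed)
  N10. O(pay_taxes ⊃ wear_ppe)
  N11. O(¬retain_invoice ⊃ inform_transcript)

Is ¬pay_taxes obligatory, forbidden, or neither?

Obligatory

Premises 9 and 2 are O(¬redact_contract ⊃ quarantine_deed) and O(redact_contract ⊃ quarantine_deed); every ideal world satisfies ¬redact_contract or redact_contract, so in either case quarantine_deed holds — hence O(quarantine_deed).
The contrapositive of premise 6 (O(open_valve ⊃ ¬quarantine_deed)) is O(quarantine_deed ⊃ ¬open_valve), and O(quarantine_deed) is already established, so O(¬open_valve).
From O(¬open_valve) and premise 1, O(¬open_valve ⊃ ¬retain_invoice), we obtain O(¬retain_invoice).
From O(¬retain_invoice) and premise 11, O(¬retain_invoice ⊃ inform_transcript), we obtain O(inform_transcript).
Premise 8 is O(pay_taxes ⊃ ¬inform_transcript); contrapositively O(inform_transcript ⊃ ¬pay_taxes). Since O(inform_transcript) holds, K gives O(¬pay_taxes).
Premises 3, 4, 5, 7, 10 do not contribute to this derivation.
Hence ¬pay_taxes is obligatory.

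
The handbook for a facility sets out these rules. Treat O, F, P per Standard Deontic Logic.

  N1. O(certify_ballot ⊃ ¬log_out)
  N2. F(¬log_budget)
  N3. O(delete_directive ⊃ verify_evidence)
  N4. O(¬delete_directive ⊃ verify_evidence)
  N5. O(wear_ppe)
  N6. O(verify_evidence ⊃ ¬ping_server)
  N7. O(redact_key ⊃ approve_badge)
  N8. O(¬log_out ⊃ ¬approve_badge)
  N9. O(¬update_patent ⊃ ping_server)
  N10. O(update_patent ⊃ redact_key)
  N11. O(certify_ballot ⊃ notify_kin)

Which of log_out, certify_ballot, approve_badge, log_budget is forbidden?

certify_ballot

Premises 4 and 3 are O(¬delete_directive ⊃ verify_evidence) and O(delete_directive ⊃ verify_evidence); every ideal world satisfies ¬delete_directive or delete_directive, so in either case verify_evidence holds — hence O(verify_evidence).
With premise 6, O(verify_evidence ⊃ ¬ping_server), the K-axiom yields O(¬ping_server).
Premise 9 is O(¬update_patent ⊃ ping_server); contrapositively O(¬ping_server ⊃ update_patent). Since O(¬ping_server) holds, K gives O(update_patent).
From O(update_patent) and premise 10, O(update_patent ⊃ redact_key), we obtain O(redact_key).
From O(redact_key) and premise 7, O(redact_key ⊃ approve_badge), we obtain O(approve_badge).
Premise 8, O(¬log_out ⊃ ¬approve_badge), contraposes to O(approve_badge ⊃ log_out); with O(approve_badge) we get O(log_out).
Premise 1, O(certify_ballot ⊃ ¬log_out), contraposes to O(log_out ⊃ ¬certify_ballot); with O(log_out) we get O(¬certify_ballot).
So O(¬certify_ballot) holds, i.e. certify_ballot is forbidden. None of the other listed options is forbidden under the premises.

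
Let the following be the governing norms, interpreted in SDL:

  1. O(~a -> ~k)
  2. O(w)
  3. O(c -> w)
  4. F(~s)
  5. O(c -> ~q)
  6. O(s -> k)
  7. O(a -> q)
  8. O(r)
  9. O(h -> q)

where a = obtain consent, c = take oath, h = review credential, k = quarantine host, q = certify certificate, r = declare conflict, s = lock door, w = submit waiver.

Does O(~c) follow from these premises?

F(~s) at premise 4 means O(s).
With premise 6, O(s -> k), the K-axiom yields O(k).
The contrapositive of premise 1 (O(~a -> ~k)) is O(k -> a), and O(k) is already established, so O(a).
Premise 7 is O(a -> q); since O(a), deontic closure gives O(q).
Premise 5 is O(c -> ~q); contrapositively O(q -> ~c). Since O(q) holds, K gives O(~c).
Premises 2, 3, 8, 9 do not contribute to this derivation.
So O(~c) follows.

Yes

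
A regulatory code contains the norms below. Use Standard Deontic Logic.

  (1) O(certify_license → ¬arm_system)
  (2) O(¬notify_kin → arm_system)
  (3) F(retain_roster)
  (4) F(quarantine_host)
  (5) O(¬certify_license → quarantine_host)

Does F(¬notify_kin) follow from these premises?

Yes

Premise 4 is F(quarantine_host), i.e. O(¬quarantine_host).
Premise 5 is O(¬certify_license → quarantine_host); contrapositively O(¬quarantine_host → certify_license). Since O(¬quarantine_host) holds, K gives O(certify_license).
From O(certify_license) and premise 1, O(certify_license → ¬arm_system), we obtain O(¬arm_system).
Premise 2, O(¬notify_kin → arm_system), contraposes to O(¬arm_system → notify_kin); with O(¬arm_system) we get O(notify_kin).
Premise 3 does not contribute to this derivation.
So O(notify_kin) holds, i.e. F(¬notify_kin). The claim follows.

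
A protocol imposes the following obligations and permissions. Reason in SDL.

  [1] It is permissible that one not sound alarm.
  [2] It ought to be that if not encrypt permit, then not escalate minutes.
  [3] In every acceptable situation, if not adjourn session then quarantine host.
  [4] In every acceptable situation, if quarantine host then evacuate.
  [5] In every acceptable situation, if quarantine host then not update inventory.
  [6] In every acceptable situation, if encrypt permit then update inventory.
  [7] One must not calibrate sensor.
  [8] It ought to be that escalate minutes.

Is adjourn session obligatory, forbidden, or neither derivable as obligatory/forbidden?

Premise 8 gives O(escalate_minutes).
The contrapositive of premise 2 (O(¬encrypt_permit → ¬escalate_minutes)) is O(escalate_minutes → encrypt_permit), and O(escalate_minutes) is already established, so O(encrypt_permit).
With premise 6, O(encrypt_permit → update_inventory), the K-axiom yields O(update_inventory).
Premise 5, O(quarantine_host → ¬update_inventory), contraposes to O(update_inventory → ¬quarantine_host); with O(update_inventory) we get O(¬quarantine_host).
The contrapositive of premise 3 (O(¬adjourn_session → quarantine_host)) is O(¬quarantine_host → adjourn_session), and O(¬quarantine_host) is already established, so O(adjourn_session).
Premises 1, 4, 7 do not contribute to this derivation.
Hence adjourn_session is obligatory.

Obligatory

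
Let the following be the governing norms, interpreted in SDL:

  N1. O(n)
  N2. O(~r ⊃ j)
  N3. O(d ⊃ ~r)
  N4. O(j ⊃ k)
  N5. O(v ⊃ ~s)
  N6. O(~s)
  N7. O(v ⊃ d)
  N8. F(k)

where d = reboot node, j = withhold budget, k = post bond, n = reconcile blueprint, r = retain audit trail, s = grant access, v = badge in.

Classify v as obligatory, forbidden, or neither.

Forbidden

Premise 8 is F(k), i.e. O(~k).
Premise 4 is O(j ⊃ k); contrapositively O(~k ⊃ ~j). Since O(~k) holds, K gives O(~j).
Premise 2, O(~r ⊃ j), contraposes to O(~j ⊃ r); with O(~j) we get O(r).
Premise 3, O(d ⊃ ~r), contraposes to O(r ⊃ ~d); with O(r) we get O(~d).
Premise 7 is O(v ⊃ d); contrapositively O(~d ⊃ ~v). Since O(~d) holds, K gives O(~v).
Premises 1, 5, 6 do not contribute to this derivation.
Thus O(~v), which is F(v): v is forbidden.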